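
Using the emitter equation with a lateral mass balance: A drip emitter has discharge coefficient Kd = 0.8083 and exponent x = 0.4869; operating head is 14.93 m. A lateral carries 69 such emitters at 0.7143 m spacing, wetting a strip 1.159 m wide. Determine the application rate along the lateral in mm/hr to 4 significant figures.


Approach: apply the emitter equation with a lateral mass balance, q = Kd*h^x; Q = n*q; rate = Q/(n*spacing*width).
Step 1 — single emitter flow (q = Kd*h^x):
  q = 0.8083 * 14.93^0.4869 = 3.01455 L/hr
Step 2 — total lateral flow: Q = 69 * 3.01455 = 208.004 L/hr
Step 3 — wetted area: A = 69 * 0.7143 * 1.159 = 57.1233 m^2
Step 4 — application rate: Q/A = 208.004/57.1233 = 3.641 mm/hr
Therefore the application rate along the lateral = 3.641 mm/hr.


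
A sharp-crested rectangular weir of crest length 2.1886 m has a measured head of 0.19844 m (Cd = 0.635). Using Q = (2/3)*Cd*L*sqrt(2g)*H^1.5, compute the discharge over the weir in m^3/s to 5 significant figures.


Q = (2/3)*0.635*2.1886*sqrt(2*9.81)*0.19844^1.5 = 0.36278 m^3/s
Therefore the discharge over the weir = 0.36278 m^3/s.


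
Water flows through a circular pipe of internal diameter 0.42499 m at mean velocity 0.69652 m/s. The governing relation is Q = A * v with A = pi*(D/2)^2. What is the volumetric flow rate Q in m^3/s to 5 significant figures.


A = pi*(0.42499/2)^2 = 0.1418559 m^2
Q = 0.1418559 * 0.69652 = 0.098805 m^3/s
Therefore the volumetric flow rate Q = 0.098805 m^3/s.


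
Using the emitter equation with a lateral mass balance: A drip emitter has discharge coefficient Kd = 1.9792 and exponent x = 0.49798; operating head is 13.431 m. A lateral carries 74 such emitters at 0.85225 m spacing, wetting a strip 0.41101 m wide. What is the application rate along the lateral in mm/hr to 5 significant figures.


Approach: apply the emitter equation with a lateral mass balance, q = Kd*h^x; Q = n*q; rate = Q/(n*spacing*width).
Step 1 — single emitter flow (q = Kd*h^x):
  q = 1.9792 * 13.431^0.49798 = 7.215478 L/hr
Step 2 — total lateral flow: Q = 74 * 7.215478 = 533.9453 L/hr
Step 3 — wetted area: A = 74 * 0.85225 * 0.41101 = 25.92096 m^2
Step 4 — application rate: Q/A = 533.9453/25.92096 = 20.599 mm/hr
Therefore the application rate along the lateral = 20.599 mm/hr.


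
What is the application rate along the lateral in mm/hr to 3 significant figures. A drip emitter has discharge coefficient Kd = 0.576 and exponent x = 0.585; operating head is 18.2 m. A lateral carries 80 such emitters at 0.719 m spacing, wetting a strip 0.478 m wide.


Approach: apply the emitter equation with a lateral mass balance, q = Kd*h^x; Q = n*q; rate = Q/(n*spacing*width).
Step 1 — single emitter flow (q = Kd*h^x):
  q = 0.576 * 18.2^0.585 = 3.1446 L/hr
Step 2 — total lateral flow: Q = 80 * 3.1446 = 251.57 L/hr
Step 3 — wetted area: A = 80 * 0.719 * 0.478 = 27.495 m^2
Step 4 — application rate: Q/A = 251.57/27.495 = 9.15 mm/hr
Therefore the application rate along the lateral = 9.15 mm/hr.


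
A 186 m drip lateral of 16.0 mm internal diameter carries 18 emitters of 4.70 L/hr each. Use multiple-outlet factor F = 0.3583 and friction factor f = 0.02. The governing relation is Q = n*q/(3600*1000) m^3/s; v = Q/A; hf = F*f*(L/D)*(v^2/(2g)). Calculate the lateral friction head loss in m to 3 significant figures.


Q = 18*4.70/(3600*1000) = 2.3500e-05 m^3/s
A = pi*(16.0e-3/2)^2 = 2.0106e-04 m^2, so v = Q/A = 0.11688 m/s
hf = 0.3583*0.02*(186/0.0160)*(0.11688^2/(2*9.81)) = 0.0580 m
Therefore the lateral friction head loss = 0.0580 m.


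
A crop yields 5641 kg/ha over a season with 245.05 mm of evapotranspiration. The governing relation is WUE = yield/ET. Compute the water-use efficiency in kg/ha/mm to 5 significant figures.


WUE = 5641 / 245.05 = 23.020 kg/ha/mm
Therefore the water-use efficiency = 23.020 kg/ha/mm.


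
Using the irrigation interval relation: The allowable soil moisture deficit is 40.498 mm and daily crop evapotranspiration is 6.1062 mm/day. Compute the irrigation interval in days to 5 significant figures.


Approach: apply the irrigation interval relation, interval = SMD / ETc.
interval = 40.498 / 6.1062 = 6.6323 days
Therefore the irrigation interval = 6.6323 days.


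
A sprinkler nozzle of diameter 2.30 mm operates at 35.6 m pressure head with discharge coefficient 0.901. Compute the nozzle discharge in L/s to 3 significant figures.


Approach: apply the orifice equation, Q = Cd*A*sqrt(2*g*h), A = pi*(d/2)^2.
A = pi*(2.30e-3/2)^2 = 4.1548e-06 m^2
Q = 0.901 * 4.1548e-06 * sqrt(2*9.81*35.6) * 1000 = 0.0989 L/s
Therefore the nozzle discharge = 0.0989 L/s.


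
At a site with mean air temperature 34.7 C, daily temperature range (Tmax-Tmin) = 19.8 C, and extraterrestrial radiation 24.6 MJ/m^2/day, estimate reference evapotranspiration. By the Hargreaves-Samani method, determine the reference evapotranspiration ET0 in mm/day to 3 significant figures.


Approach: apply the Hargreaves-Samani method, ET0 = 0.0023*(Tmean+17.8)*sqrt(Tmax-Tmin)*0.408*Ra.
ET0 = 0.0023*(34.7+17.8)*sqrt(19.8)*0.408*24.6 = 5.39 mm/day
Therefore the reference evapotranspiration ET0 = 5.39 mm/day.


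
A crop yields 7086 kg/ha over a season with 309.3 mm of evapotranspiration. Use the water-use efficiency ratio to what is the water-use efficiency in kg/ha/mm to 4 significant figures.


Approach: apply the water-use efficiency ratio, WUE = yield/ET.
WUE = 7086 / 309.3 = 22.91 kg/ha/mm
Therefore the water-use efficiency = 22.91 kg/ha/mm.


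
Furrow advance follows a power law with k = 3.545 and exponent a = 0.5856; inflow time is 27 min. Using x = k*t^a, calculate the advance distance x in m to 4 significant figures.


x = 3.545 * 27^0.5856 = 24.42 m
Therefore the advance distance x = 24.42 m.


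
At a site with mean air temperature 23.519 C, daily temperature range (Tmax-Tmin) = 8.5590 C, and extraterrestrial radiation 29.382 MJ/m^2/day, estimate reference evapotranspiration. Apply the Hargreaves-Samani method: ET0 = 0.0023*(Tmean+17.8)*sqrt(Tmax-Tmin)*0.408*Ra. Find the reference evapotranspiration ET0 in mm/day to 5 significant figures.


ET0 = 0.0023*(23.519+17.8)*sqrt(8.5590)*0.408*29.382 = 3.3330 mm/day
Therefore the reference evapotranspiration ET0 = 3.3330 mm/day.


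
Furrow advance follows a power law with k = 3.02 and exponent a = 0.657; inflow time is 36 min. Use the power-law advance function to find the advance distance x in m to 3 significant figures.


Approach: apply the power-law advance function, x = k*t^a.
x = 3.02 * 36^0.657 = 31.8 m
Therefore the advance distance x = 31.8 m.


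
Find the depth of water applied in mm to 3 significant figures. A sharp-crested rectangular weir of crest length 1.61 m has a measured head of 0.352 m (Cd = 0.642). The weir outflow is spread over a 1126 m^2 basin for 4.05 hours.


Approach: apply the rectangular weir equation with a volume-to-depth conversion, Q = (2/3)*Cd*L*sqrt(2g)*H^1.5; d = Q*t/A * 1000.
Step 1 — weir discharge:
  Q = (2/3)*0.642*1.61*sqrt(2*9.81)*0.352^1.5 = 0.63743 m^3/s
Step 2 — volume: V = 0.63743 * 4.05*3600 = 9293.7 m^3
Step 3 — depth: d = V/A * 1000 = 9293.7/1126 * 1000 = 8250 mm
Therefore the depth of water applied = 8250 mm.


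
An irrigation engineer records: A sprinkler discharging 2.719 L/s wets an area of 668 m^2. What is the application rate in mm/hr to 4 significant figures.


Approach: apply the application rate relation, rate = (Q/A)*3600.
rate = (2.719 / 668) * 3600 = 14.65 mm/hr
Therefore the application rate = 14.65 mm/hr.


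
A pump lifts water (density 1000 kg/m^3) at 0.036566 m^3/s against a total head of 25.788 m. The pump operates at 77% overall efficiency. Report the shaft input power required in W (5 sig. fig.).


Approach: apply hydraulic power then efficiency conversion, P = rho*g*Q*H; P_in = P/eta.
Step 1 — hydraulic power (P = rho*g*Q*H):
  P = 1000 * 9.81 * 0.036566 * 25.788 = 9250.477 W
Step 2 — input power: P_in = P/eta = 9250.477 / 0.77 = 12014 W
Therefore the shaft input power required = 12014 W.


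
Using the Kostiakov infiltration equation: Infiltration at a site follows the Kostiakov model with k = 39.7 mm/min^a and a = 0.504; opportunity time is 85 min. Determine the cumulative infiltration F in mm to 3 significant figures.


Approach: apply the Kostiakov infiltration equation, F = k*t^a.
F = 39.7 * 85^0.504 = 373 mm
Therefore the cumulative infiltration F = 373 mm.


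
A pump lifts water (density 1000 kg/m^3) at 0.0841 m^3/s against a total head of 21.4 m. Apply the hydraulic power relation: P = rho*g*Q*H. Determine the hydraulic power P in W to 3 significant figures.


P = 1000 * 9.81 * 0.0841 * 21.4 = 17700 W
Therefore the hydraulic power P = 17700 W.


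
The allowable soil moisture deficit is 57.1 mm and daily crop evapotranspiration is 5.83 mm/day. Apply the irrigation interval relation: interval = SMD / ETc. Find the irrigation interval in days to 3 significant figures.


interval = 57.1 / 5.83 = 9.79 days
Therefore the irrigation interval = 9.79 days.


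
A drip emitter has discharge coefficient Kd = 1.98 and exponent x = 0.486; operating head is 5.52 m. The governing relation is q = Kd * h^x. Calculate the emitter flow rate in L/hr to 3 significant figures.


q = 1.98 * 5.52^0.486 = 4.54 L/hr
Therefore the emitter flow rate = 4.54 L/hr.


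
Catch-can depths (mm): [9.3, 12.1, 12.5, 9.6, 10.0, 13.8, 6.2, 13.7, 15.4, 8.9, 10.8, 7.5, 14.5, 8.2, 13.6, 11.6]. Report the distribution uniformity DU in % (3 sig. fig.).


Approach: apply the low-quarter distribution uniformity, DU = (mean of lowest quarter of readings / overall mean)*100.
sorted lowest 4 of 16: [6.2, 7.5, 8.2, 8.9] -> mean = 7.7000 mm
overall mean = 11.106 mm
DU = (7.7000/11.106)*100 = 69.3 %
Therefore the distribution uniformity DU = 69.3 %.


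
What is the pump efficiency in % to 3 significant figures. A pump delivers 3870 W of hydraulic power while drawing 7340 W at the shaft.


Approach: apply the efficiency ratio, eta = (P_out/P_in)*100.
eta = (3870 / 7340) * 100 = 52.7 %
Therefore the pump efficiency = 52.7 %.


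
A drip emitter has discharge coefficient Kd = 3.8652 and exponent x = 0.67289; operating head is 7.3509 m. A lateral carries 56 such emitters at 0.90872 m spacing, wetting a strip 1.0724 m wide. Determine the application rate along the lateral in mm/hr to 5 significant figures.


Approach: apply the emitter equation with a lateral mass balance, q = Kd*h^x; Q = n*q; rate = Q/(n*spacing*width).
Step 1 — single emitter flow (q = Kd*h^x):
  q = 3.8652 * 7.3509^0.67289 = 14.79530 L/hr
Step 2 — total lateral flow: Q = 56 * 14.79530 = 828.5369 L/hr
Step 3 — wetted area: A = 56 * 0.90872 * 1.0724 = 54.57263 m^2
Step 4 — application rate: Q/A = 828.5369/54.57263 = 15.182 mm/hr
Therefore the application rate along the lateral = 15.182 mm/hr.


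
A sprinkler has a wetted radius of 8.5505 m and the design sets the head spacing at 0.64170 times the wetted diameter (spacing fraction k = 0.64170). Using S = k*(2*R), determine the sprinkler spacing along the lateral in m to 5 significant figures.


S = 0.64170 * (2 * 8.5505) = 10.974 m
Therefore the sprinkler spacing along the lateral = 10.974 m.


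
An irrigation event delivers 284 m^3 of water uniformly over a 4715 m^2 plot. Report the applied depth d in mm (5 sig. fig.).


Approach: apply depth from volume over area, d = (V/A)*1000.
d = (284 / 4715) * 1000 = 60.233 mm
Therefore the applied depth d = 60.233 mm.


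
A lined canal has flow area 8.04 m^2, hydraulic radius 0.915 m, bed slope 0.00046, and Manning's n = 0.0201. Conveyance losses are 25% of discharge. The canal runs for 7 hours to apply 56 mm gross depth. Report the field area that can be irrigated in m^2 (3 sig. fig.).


Approach: apply Manning's equation with a conveyance and depth budget, Q = (1/n)*A*R^(2/3)*S^(1/2); Q_field = Q*(1-loss); Area = Q_field*t/(d/1000).
Step 1 — canal discharge (Manning's equation):
  Q = (1/0.0201) * 8.04 * 0.915^(2/3) * 0.00046^(1/2) = 8.0857 m^3/s
Step 2 — delivered flow: Q_field = 8.0857*(1 - 25/100) = 6.0643 m^3/s
Step 3 — volume delivered: V = 6.0643 * 7*3600 = 152820 m^3
Step 4 — area served: A = V / (depth/1000) = 152820 / 0.056 = 2730000 m^2
Therefore the field area that can be irrigated = 2730000 m^2.


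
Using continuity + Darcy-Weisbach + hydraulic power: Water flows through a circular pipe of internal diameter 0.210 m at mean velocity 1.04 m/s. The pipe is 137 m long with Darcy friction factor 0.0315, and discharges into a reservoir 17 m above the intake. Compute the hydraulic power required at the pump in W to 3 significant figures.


Approach: apply continuity + Darcy-Weisbach + hydraulic power, Q = A*v; hf = f*(L/D)*(v^2/(2g)); H = static + hf; P = rho*g*Q*H.
Step 1 — flow rate (continuity, Q = A*v):
  A = pi*(0.210/2)^2 = 0.034636 m^2
  Q = 0.034636 * 1.04 = 0.036022 m^3/s
Step 2 — friction head loss (Darcy-Weisbach):
  hf = 0.0315 * (137/0.210) * (1.04^2 / (2*9.81))
  hf = 1.1329 m
Step 3 — total head: H = 17 + 1.1329 = 18.133 m
Step 4 — hydraulic power (P = rho*g*Q*H):
  P = 1000 * 9.81 * 0.036022 * 18.133 = 6410 W
Therefore the hydraulic power required at the pump = 6410 W.


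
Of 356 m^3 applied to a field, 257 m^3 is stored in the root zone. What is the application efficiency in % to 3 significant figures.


Approach: apply the application efficiency ratio, Ea = (stored/applied)*100.
Ea = (257/356)*100 = 72.2 %
Therefore the application efficiency = 72.2 %.


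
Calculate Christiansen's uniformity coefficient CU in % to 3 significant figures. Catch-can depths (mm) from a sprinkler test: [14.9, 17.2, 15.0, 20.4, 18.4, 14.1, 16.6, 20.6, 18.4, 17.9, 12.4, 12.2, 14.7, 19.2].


Approach: apply Christiansen's uniformity coefficient, CU = (1 - mean_abs_deviation/mean)*100.
mean = 16.571 mm
mean |d_i - mean| = 2.3041 mm
CU = (1 - 2.3041/16.571)*100 = 86.1 %
Therefore Christiansen's uniformity coefficient CU = 86.1 %.


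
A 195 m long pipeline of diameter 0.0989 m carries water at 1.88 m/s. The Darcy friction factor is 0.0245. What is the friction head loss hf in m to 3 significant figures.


Approach: apply the Darcy-Weisbach equation, hf = f*(L/D)*(v^2/(2g)).
hf = 0.0245 * (195/0.0989) * (1.88^2 / (2*9.81))
hf = 8.70 m
Therefore the friction head loss hf = 8.70 m.


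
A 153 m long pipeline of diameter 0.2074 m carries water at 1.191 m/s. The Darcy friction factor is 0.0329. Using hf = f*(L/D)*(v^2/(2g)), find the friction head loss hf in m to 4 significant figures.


hf = 0.0329 * (153/0.2074) * (1.191^2 / (2*9.81))
hf = 1.755 m
Therefore the friction head loss hf = 1.755 m.


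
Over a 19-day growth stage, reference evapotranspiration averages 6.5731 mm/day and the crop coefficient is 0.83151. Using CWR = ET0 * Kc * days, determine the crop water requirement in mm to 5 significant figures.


CWR = 6.5731 * 0.83151 * 19 = 103.85 mm
Therefore the crop water requirement = 103.85 mm.


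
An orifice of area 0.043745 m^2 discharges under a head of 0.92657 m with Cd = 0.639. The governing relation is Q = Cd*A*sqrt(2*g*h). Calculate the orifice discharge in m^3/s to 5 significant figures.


Q = 0.639 * 0.043745 * sqrt(2*9.81*0.92657) = 0.11918 m^3/s
Therefore the orifice discharge = 0.11918 m^3/s.


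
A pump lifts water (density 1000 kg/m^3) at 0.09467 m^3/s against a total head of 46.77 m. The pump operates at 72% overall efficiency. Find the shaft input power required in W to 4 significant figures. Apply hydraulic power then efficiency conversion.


Approach: apply hydraulic power then efficiency conversion, P = rho*g*Q*H; P_in = P/eta.
Step 1 — hydraulic power (P = rho*g*Q*H):
  P = 1000 * 9.81 * 0.09467 * 46.77 = 43435.9 W
Step 2 — input power: P_in = P/eta = 43435.9 / 0.72 = 60330 W
Therefore the shaft input power required = 60330 W.


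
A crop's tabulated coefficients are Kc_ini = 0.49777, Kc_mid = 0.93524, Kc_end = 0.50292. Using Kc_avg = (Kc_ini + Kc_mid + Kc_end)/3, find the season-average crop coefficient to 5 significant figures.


Kc_avg = (0.49777 + 0.93524 + 0.50292)/3 = 0.64531
Therefore the season-average crop coefficient = 0.64531.


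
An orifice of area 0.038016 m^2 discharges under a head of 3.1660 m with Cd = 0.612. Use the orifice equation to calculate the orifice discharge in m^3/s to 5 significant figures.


Approach: apply the orifice equation, Q = Cd*A*sqrt(2*g*h).
Q = 0.612 * 0.038016 * sqrt(2*9.81*3.1660) = 0.18337 m^3/s
Therefore the orifice discharge = 0.18337 m^3/s.


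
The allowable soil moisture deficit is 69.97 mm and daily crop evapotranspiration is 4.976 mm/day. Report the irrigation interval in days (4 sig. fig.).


Approach: apply the irrigation interval relation, interval = SMD / ETc.
interval = 69.97 / 4.976 = 14.06 days
Therefore the irrigation interval = 14.06 days.


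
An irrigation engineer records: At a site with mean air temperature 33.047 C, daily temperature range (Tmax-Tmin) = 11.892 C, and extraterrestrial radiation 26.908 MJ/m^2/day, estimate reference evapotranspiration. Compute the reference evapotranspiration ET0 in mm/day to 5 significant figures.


Approach: apply the Hargreaves-Samani method, ET0 = 0.0023*(Tmean+17.8)*sqrt(Tmax-Tmin)*0.408*Ra.
ET0 = 0.0023*(33.047+17.8)*sqrt(11.892)*0.408*26.908 = 4.4275 mm/day
Therefore the reference evapotranspiration ET0 = 4.4275 mm/day.


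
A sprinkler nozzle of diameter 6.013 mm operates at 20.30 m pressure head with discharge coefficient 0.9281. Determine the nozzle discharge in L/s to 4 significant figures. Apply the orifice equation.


Approach: apply the orifice equation, Q = Cd*A*sqrt(2*g*h), A = pi*(d/2)^2.
A = pi*(6.013e-3/2)^2 = 2.83970e-05 m^2
Q = 0.9281 * 2.83970e-05 * sqrt(2*9.81*20.30) * 1000 = 0.5260 L/s
Therefore the nozzle discharge = 0.5260 L/s.


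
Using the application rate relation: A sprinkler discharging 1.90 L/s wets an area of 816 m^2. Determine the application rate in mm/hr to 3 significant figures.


Approach: apply the application rate relation, rate = (Q/A)*3600.
rate = (1.90 / 816) * 3600 = 8.38 mm/hr
Therefore the application rate = 8.38 mm/hr.


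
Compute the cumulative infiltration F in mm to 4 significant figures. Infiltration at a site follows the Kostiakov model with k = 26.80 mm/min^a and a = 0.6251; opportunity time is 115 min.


Approach: apply the Kostiakov infiltration equation, F = k*t^a.
F = 26.80 * 115^0.6251 = 520.3 mm
Therefore the cumulative infiltration F = 520.3 mm.


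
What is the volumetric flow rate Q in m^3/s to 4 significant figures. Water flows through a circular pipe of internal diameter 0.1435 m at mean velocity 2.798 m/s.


Approach: apply the continuity equation for pipe flow, Q = A * v with A = pi*(D/2)^2.
A = pi*(0.1435/2)^2 = 0.0161731 m^2
Q = 0.0161731 * 2.798 = 0.04525 m^3/s
Therefore the volumetric flow rate Q = 0.04525 m^3/s.


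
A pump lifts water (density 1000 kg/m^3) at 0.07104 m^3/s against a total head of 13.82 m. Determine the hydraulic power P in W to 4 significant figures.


Approach: apply the hydraulic power relation, P = rho*g*Q*H.
P = 1000 * 9.81 * 0.07104 * 13.82 = 9631 W
Therefore the hydraulic power P = 9631 W.


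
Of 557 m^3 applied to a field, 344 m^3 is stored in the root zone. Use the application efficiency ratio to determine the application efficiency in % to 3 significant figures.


Approach: apply the application efficiency ratio, Ea = (stored/applied)*100.
Ea = (344/557)*100 = 61.8 %
Therefore the application efficiency = 61.8 %.


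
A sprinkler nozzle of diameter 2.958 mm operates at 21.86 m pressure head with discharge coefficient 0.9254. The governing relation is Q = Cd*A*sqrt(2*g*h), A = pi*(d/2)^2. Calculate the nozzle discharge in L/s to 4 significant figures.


A = pi*(2.958e-3/2)^2 = 6.87205e-06 m^2
Q = 0.9254 * 6.87205e-06 * sqrt(2*9.81*21.86) * 1000 = 0.1317 L/s
Therefore the nozzle discharge = 0.1317 L/s.


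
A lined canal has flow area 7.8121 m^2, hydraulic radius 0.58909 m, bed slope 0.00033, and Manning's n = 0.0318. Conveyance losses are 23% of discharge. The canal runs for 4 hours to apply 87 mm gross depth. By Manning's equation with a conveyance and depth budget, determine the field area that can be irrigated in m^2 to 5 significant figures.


Approach: apply Manning's equation with a conveyance and depth budget, Q = (1/n)*A*R^(2/3)*S^(1/2); Q_field = Q*(1-loss); Area = Q_field*t/(d/1000).
Step 1 — canal discharge (Manning's equation):
  Q = (1/0.0318) * 7.8121 * 0.58909^(2/3) * 0.00033^(1/2) = 3.136068 m^3/s
Step 2 — delivered flow: Q_field = 3.136068*(1 - 23/100) = 2.414772 m^3/s
Step 3 — volume delivered: V = 2.414772 * 4*3600 = 34772.72 m^3
Step 4 — area served: A = V / (depth/1000) = 34772.72 / 0.087 = 399690 m^2
Therefore the field area that can be irrigated = 399690 m^2.


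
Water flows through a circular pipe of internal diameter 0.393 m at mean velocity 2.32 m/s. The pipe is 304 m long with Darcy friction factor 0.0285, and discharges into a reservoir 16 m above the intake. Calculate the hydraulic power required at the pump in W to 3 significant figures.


Approach: apply continuity + Darcy-Weisbach + hydraulic power, Q = A*v; hf = f*(L/D)*(v^2/(2g)); H = static + hf; P = rho*g*Q*H.
Step 1 — flow rate (continuity, Q = A*v):
  A = pi*(0.393/2)^2 = 0.12130 m^2
  Q = 0.12130 * 2.32 = 0.28143 m^3/s
Step 2 — friction head loss (Darcy-Weisbach):
  hf = 0.0285 * (304/0.393) * (2.32^2 / (2*9.81))
  hf = 6.0479 m
Step 3 — total head: H = 16 + 6.0479 = 22.048 m
Step 4 — hydraulic power (P = rho*g*Q*H):
  P = 1000 * 9.81 * 0.28143 * 22.048 = 60900 W
Therefore the hydraulic power required at the pump = 60900 W.


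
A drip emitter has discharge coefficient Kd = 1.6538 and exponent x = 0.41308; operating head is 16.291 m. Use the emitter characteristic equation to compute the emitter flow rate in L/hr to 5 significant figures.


Approach: apply the emitter characteristic equation, q = Kd * h^x.
q = 1.6538 * 16.291^0.41308 = 5.2374 L/hr
Therefore the emitter flow rate = 5.2374 L/hr.


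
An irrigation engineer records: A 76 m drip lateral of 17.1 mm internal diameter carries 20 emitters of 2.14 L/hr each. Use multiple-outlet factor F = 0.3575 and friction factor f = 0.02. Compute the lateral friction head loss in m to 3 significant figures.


Approach: apply Darcy-Weisbach with the multiple-outlet F-factor, Q = n*q/(3600*1000) m^3/s; v = Q/A; hf = F*f*(L/D)*(v^2/(2g)).
Q = 20*2.14/(3600*1000) = 1.1889e-05 m^3/s
A = pi*(17.1e-3/2)^2 = 2.2966e-04 m^2, so v = Q/A = 0.051768 m/s
hf = 0.3575*0.02*(76/0.0171)*(0.051768^2/(2*9.81)) = 0.00434 m
Therefore the lateral friction head loss = 0.00434 m.


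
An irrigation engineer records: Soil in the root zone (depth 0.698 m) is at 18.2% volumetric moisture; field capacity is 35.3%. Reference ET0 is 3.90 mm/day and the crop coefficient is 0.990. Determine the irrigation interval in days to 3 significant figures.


Approach: apply soil-water budget scheduling, SMD = (FC-theta)/100*depth*1000; ETc = ET0*Kc; interval = SMD/ETc.
Step 1 — soil moisture deficit:
  SMD = (35.3 - 18.2)/100 * 0.698 * 1000 = 119.36 mm
Step 2 — daily crop ET (ETc = ET0*Kc):
  ETc = 3.90 * 0.990 = 3.8610 mm/day
Step 3 — irrigation interval (SMD/ETc):
  interval = 119.36 / 3.8610 = 30.9 days
Therefore the irrigation interval = 30.9 days.


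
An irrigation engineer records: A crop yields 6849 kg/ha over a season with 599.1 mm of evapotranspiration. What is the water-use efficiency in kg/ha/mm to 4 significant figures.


Approach: apply the water-use efficiency ratio, WUE = yield/ET.
WUE = 6849 / 599.1 = 11.43 kg/ha/mm
Therefore the water-use efficiency = 11.43 kg/ha/mm.


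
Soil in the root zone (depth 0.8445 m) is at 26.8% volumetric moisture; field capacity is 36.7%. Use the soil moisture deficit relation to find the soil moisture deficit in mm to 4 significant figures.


Approach: apply the soil moisture deficit relation, SMD = (FC - theta)/100 * depth * 1000.
SMD = (36.7 - 26.8)/100 * 0.8445 * 1000 = 83.61 mm
Therefore the soil moisture deficit = 83.61 mm.


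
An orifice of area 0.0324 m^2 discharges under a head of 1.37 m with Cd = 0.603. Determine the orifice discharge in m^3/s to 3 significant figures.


Approach: apply the orifice equation, Q = Cd*A*sqrt(2*g*h).
Q = 0.603 * 0.0324 * sqrt(2*9.81*1.37) = 0.101 m^3/s
Therefore the orifice discharge = 0.101 m^3/s.


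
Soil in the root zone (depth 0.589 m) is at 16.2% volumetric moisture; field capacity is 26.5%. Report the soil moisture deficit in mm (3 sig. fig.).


Approach: apply the soil moisture deficit relation, SMD = (FC - theta)/100 * depth * 1000.
SMD = (26.5 - 16.2)/100 * 0.589 * 1000 = 60.7 mm
Therefore the soil moisture deficit = 60.7 mm.


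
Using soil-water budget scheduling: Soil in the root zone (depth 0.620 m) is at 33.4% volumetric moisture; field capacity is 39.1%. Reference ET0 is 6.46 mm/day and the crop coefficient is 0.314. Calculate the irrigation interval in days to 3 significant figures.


Approach: apply soil-water budget scheduling, SMD = (FC-theta)/100*depth*1000; ETc = ET0*Kc; interval = SMD/ETc.
Step 1 — soil moisture deficit:
  SMD = (39.1 - 33.4)/100 * 0.620 * 1000 = 35.340 mm
Step 2 — daily crop ET (ETc = ET0*Kc):
  ETc = 6.46 * 0.314 = 2.0284 mm/day
Step 3 — irrigation interval (SMD/ETc):
  interval = 35.340 / 2.0284 = 17.4 days
Therefore the irrigation interval = 17.4 days.


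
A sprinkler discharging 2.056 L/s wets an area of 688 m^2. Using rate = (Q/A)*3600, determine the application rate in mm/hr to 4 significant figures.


rate = (2.056 / 688) * 3600 = 10.76 mm/hr
Therefore the application rate = 10.76 mm/hr.


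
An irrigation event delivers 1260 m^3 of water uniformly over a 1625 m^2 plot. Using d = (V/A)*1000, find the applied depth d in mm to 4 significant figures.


d = (1260 / 1625) * 1000 = 775.4 mm
Therefore the applied depth d = 775.4 mm.


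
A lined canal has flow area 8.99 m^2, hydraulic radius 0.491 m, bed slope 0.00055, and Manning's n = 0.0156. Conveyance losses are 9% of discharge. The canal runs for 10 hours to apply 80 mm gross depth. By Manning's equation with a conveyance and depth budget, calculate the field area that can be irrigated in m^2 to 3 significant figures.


Approach: apply Manning's equation with a conveyance and depth budget, Q = (1/n)*A*R^(2/3)*S^(1/2); Q_field = Q*(1-loss); Area = Q_field*t/(d/1000).
Step 1 — canal discharge (Manning's equation):
  Q = (1/0.0156) * 8.99 * 0.491^(2/3) * 0.00055^(1/2) = 8.4114 m^3/s
Step 2 — delivered flow: Q_field = 8.4114*(1 - 9/100) = 7.6544 m^3/s
Step 3 — volume delivered: V = 7.6544 * 10*3600 = 275560 m^3
Step 4 — area served: A = V / (depth/1000) = 275560 / 0.08 = 3440000 m^2
Therefore the field area that can be irrigated = 3440000 m^2.


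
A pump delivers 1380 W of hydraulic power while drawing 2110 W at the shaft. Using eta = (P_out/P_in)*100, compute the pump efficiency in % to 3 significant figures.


eta = (1380 / 2110) * 100 = 65.4 %
Therefore the pump efficiency = 65.4 %.


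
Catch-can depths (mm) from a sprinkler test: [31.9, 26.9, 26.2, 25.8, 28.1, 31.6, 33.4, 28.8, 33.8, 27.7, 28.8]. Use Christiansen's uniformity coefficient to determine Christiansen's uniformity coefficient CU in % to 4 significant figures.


Approach: apply Christiansen's uniformity coefficient, CU = (1 - mean_abs_deviation/mean)*100.
mean = 29.3636 mm
mean |d_i - mean| = 2.40826 mm
CU = (1 - 2.40826/29.3636)*100 = 91.80 %
Therefore Christiansen's uniformity coefficient CU = 91.80 %.


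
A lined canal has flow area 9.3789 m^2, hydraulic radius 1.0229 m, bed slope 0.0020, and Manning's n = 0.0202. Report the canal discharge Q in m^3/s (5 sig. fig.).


Approach: apply Manning's equation, Q = (1/n)*A*R^(2/3)*S^(1/2).
Q = (1/0.0202) * 9.3789 * 1.0229^(2/3) * 0.0020^(1/2) = 21.080 m^3/s
Therefore the canal discharge Q = 21.080 m^3/s.


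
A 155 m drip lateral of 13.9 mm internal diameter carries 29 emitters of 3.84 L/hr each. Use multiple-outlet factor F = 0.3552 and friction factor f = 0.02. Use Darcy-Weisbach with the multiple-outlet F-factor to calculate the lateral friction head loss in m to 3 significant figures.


Approach: apply Darcy-Weisbach with the multiple-outlet F-factor, Q = n*q/(3600*1000) m^3/s; v = Q/A; hf = F*f*(L/D)*(v^2/(2g)).
Q = 29*3.84/(3600*1000) = 3.0933e-05 m^3/s
A = pi*(13.9e-3/2)^2 = 1.5175e-04 m^2, so v = Q/A = 0.20385 m/s
hf = 0.3552*0.02*(155/0.0139)*(0.20385^2/(2*9.81)) = 0.168 m
Therefore the lateral friction head loss = 0.168 m.


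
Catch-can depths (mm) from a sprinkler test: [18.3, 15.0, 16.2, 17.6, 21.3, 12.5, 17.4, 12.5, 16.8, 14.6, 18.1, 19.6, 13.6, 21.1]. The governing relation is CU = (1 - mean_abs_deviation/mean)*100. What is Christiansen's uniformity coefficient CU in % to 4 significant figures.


mean = 16.7571 mm
mean |d_i - mean| = 2.30612 mm
CU = (1 - 2.30612/16.7571)*100 = 86.24 %
Therefore Christiansen's uniformity coefficient CU = 86.24 %.


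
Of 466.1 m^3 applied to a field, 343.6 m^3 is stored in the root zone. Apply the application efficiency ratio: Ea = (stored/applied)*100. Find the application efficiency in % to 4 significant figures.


Ea = (343.6/466.1)*100 = 73.72 %
Therefore the application efficiency = 73.72 %.


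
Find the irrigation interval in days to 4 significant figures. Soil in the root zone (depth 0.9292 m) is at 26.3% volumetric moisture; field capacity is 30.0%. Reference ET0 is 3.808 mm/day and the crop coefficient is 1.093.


Approach: apply soil-water budget scheduling, SMD = (FC-theta)/100*depth*1000; ETc = ET0*Kc; interval = SMD/ETc.
Step 1 — soil moisture deficit:
  SMD = (30.0 - 26.3)/100 * 0.9292 * 1000 = 34.3804 mm
Step 2 — daily crop ET (ETc = ET0*Kc):
  ETc = 3.808 * 1.093 = 4.16214 mm/day
Step 3 — irrigation interval (SMD/ETc):
  interval = 34.3804 / 4.16214 = 8.260 days
Therefore the irrigation interval = 8.260 days.


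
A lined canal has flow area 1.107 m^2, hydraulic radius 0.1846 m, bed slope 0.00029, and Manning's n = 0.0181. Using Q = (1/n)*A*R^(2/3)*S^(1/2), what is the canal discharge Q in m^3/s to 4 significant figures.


Q = (1/0.0181) * 1.107 * 0.1846^(2/3) * 0.00029^(1/2) = 0.3377 m^3/s
Therefore the canal discharge Q = 0.3377 m^3/s.


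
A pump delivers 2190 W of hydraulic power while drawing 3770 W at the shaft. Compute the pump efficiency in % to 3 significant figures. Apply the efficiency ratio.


Approach: apply the efficiency ratio, eta = (P_out/P_in)*100.
eta = (2190 / 3770) * 100 = 58.1 %
Therefore the pump efficiency = 58.1 %.


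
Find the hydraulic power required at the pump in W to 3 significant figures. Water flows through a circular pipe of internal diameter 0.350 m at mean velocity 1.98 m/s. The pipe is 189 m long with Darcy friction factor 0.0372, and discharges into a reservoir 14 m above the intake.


Approach: apply continuity + Darcy-Weisbach + hydraulic power, Q = A*v; hf = f*(L/D)*(v^2/(2g)); H = static + hf; P = rho*g*Q*H.
Step 1 — flow rate (continuity, Q = A*v):
  A = pi*(0.350/2)^2 = 0.096211 m^2
  Q = 0.096211 * 1.98 = 0.19050 m^3/s
Step 2 — friction head loss (Darcy-Weisbach):
  hf = 0.0372 * (189/0.350) * (1.98^2 / (2*9.81))
  hf = 4.0139 m
Step 3 — total head: H = 14 + 4.0139 = 18.014 m
Step 4 — hydraulic power (P = rho*g*Q*H):
  P = 1000 * 9.81 * 0.19050 * 18.014 = 33700 W
Therefore the hydraulic power required at the pump = 33700 W.


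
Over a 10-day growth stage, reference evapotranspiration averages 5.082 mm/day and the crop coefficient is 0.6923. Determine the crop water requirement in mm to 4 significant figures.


Approach: apply the crop water requirement relation, CWR = ET0 * Kc * days.
CWR = 5.082 * 0.6923 * 10 = 35.18 mm
Therefore the crop water requirement = 35.18 mm.


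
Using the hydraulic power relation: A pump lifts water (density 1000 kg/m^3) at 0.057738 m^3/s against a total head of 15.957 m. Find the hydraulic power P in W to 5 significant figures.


Approach: apply the hydraulic power relation, P = rho*g*Q*H.
P = 1000 * 9.81 * 0.057738 * 15.957 = 9038.2 W
Therefore the hydraulic power P = 9038.2 W.


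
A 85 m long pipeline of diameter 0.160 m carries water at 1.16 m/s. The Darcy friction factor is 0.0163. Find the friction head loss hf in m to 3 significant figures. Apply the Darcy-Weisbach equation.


Approach: apply the Darcy-Weisbach equation, hf = f*(L/D)*(v^2/(2g)).
hf = 0.0163 * (85/0.160) * (1.16^2 / (2*9.81))
hf = 0.594 m
Therefore the friction head loss hf = 0.594 m.


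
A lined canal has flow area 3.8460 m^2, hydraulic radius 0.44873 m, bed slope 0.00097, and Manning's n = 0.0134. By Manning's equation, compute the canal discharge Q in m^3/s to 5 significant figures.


Approach: apply Manning's equation, Q = (1/n)*A*R^(2/3)*S^(1/2).
Q = (1/0.0134) * 3.8460 * 0.44873^(2/3) * 0.00097^(1/2) = 5.2394 m^3/s
Therefore the canal discharge Q = 5.2394 m^3/s.


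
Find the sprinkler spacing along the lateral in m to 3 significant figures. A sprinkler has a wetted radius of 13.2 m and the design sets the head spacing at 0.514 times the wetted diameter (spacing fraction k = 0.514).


Approach: apply the sprinkler spacing rule (spacing as a fraction of wetted diameter), S = k*(2*R).
S = 0.514 * (2 * 13.2) = 13.6 m
Therefore the sprinkler spacing along the lateral = 13.6 m.


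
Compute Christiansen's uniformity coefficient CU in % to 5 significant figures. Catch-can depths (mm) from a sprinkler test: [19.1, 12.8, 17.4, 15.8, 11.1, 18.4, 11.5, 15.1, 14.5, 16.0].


Approach: apply Christiansen's uniformity coefficient, CU = (1 - mean_abs_deviation/mean)*100.
mean = 15.17000 mm
mean |d_i - mean| = 2.170000 mm
CU = (1 - 2.170000/15.17000)*100 = 85.695 %
Therefore Christiansen's uniformity coefficient CU = 85.695 %.


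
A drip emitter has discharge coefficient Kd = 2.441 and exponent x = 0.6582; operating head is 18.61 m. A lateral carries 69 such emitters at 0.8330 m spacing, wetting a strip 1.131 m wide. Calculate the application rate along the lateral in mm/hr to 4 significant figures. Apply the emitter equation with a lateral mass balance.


Approach: apply the emitter equation with a lateral mass balance, q = Kd*h^x; Q = n*q; rate = Q/(n*spacing*width).
Step 1 — single emitter flow (q = Kd*h^x):
  q = 2.441 * 18.61^0.6582 = 16.7230 L/hr
Step 2 — total lateral flow: Q = 69 * 16.7230 = 1153.89 L/hr
Step 3 — wetted area: A = 69 * 0.8330 * 1.131 = 65.0065 m^2
Step 4 — application rate: Q/A = 1153.89/65.0065 = 17.75 mm/hr
Therefore the application rate along the lateral = 17.75 mm/hr.


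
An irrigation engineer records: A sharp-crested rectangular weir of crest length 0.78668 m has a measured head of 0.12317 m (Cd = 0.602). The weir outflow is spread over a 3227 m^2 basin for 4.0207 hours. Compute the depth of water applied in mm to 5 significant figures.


Approach: apply the rectangular weir equation with a volume-to-depth conversion, Q = (2/3)*Cd*L*sqrt(2g)*H^1.5; d = Q*t/A * 1000.
Step 1 — weir discharge:
  Q = (2/3)*0.602*0.78668*sqrt(2*9.81)*0.12317^1.5 = 0.06045194 m^3/s
Step 2 — volume: V = 0.06045194 * 4.0207*3600 = 875.0128 m^3
Step 3 — depth: d = V/A * 1000 = 875.0128/3227 * 1000 = 271.15 mm
Therefore the depth of water applied = 271.15 mm.


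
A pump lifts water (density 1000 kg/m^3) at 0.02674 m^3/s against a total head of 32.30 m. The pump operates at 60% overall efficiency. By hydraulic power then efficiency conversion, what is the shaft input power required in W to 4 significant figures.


Approach: apply hydraulic power then efficiency conversion, P = rho*g*Q*H; P_in = P/eta.
Step 1 — hydraulic power (P = rho*g*Q*H):
  P = 1000 * 9.81 * 0.02674 * 32.30 = 8472.92 W
Step 2 — input power: P_in = P/eta = 8472.92 / 0.6 = 14120 W
Therefore the shaft input power required = 14120 W.


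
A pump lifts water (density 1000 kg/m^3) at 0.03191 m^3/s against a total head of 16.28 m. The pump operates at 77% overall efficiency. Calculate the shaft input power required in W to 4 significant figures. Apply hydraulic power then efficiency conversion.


Approach: apply hydraulic power then efficiency conversion, P = rho*g*Q*H; P_in = P/eta.
Step 1 — hydraulic power (P = rho*g*Q*H):
  P = 1000 * 9.81 * 0.03191 * 16.28 = 5096.24 W
Step 2 — input power: P_in = P/eta = 5096.24 / 0.77 = 6618 W
Therefore the shaft input power required = 6618 W.


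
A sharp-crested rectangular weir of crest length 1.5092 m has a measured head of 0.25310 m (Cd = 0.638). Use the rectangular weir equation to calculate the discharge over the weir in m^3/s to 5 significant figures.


Approach: apply the rectangular weir equation, Q = (2/3)*Cd*L*sqrt(2g)*H^1.5.
Q = (2/3)*0.638*1.5092*sqrt(2*9.81)*0.25310^1.5 = 0.36205 m^3/s
Therefore the discharge over the weir = 0.36205 m^3/s.


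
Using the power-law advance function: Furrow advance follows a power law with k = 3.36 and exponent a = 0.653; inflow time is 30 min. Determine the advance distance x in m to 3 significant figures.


Approach: apply the power-law advance function, x = k*t^a.
x = 3.36 * 30^0.653 = 31.0 m
Therefore the advance distance x = 31.0 m.


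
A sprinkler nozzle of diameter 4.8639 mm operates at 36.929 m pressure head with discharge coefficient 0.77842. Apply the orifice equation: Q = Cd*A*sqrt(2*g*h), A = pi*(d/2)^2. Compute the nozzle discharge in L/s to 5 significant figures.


A = pi*(4.8639e-3/2)^2 = 1.858058e-05 m^2
Q = 0.77842 * 1.858058e-05 * sqrt(2*9.81*36.929) * 1000 = 0.38932 L/s
Therefore the nozzle discharge = 0.38932 L/s.


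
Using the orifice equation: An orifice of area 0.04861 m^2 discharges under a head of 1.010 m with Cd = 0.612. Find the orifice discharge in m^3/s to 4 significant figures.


Approach: apply the orifice equation, Q = Cd*A*sqrt(2*g*h).
Q = 0.612 * 0.04861 * sqrt(2*9.81*1.010) = 0.1324 m^3/s
Therefore the orifice discharge = 0.1324 m^3/s.


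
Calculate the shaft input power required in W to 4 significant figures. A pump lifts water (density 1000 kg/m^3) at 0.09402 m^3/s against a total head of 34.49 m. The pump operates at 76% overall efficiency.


Approach: apply hydraulic power then efficiency conversion, P = rho*g*Q*H; P_in = P/eta.
Step 1 — hydraulic power (P = rho*g*Q*H):
  P = 1000 * 9.81 * 0.09402 * 34.49 = 31811.4 W
Step 2 — input power: P_in = P/eta = 31811.4 / 0.76 = 41860 W
Therefore the shaft input power required = 41860 W.


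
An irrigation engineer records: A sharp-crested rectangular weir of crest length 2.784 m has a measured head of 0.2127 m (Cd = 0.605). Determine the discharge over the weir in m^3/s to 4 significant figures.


Approach: apply the rectangular weir equation, Q = (2/3)*Cd*L*sqrt(2g)*H^1.5.
Q = (2/3)*0.605*2.784*sqrt(2*9.81)*0.2127^1.5 = 0.4879 m^3/s
Therefore the discharge over the weir = 0.4879 m^3/s.


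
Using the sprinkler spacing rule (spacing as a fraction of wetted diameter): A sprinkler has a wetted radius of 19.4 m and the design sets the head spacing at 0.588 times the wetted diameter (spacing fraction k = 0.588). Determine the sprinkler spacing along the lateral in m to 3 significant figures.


Approach: apply the sprinkler spacing rule (spacing as a fraction of wetted diameter), S = k*(2*R).
S = 0.588 * (2 * 19.4) = 22.8 m
Therefore the sprinkler spacing along the lateral = 22.8 m.


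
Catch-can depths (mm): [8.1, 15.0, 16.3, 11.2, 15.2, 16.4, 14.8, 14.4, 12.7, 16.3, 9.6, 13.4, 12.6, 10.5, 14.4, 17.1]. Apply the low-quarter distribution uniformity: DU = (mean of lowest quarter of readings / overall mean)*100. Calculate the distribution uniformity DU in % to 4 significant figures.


sorted lowest 4 of 16: [8.1, 9.6, 10.5, 11.2] -> mean = 9.85000 mm
overall mean = 13.6250 mm
DU = (9.85000/13.6250)*100 = 72.29 %
Therefore the distribution uniformity DU = 72.29 %.


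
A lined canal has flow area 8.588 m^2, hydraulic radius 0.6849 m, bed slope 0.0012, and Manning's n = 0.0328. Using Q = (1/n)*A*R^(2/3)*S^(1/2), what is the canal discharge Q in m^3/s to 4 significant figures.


Q = (1/0.0328) * 8.588 * 0.6849^(2/3) * 0.0012^(1/2) = 7.047 m^3/s
Therefore the canal discharge Q = 7.047 m^3/s.
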